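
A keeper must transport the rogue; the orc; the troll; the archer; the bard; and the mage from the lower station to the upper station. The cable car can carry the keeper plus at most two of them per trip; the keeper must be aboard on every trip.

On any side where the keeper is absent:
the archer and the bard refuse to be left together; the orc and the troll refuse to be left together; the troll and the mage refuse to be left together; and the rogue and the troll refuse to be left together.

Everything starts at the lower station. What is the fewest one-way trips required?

Counting alone: the keeper can take at most 2 across per trip to the upper station, so moving all 6 needs at least 3 loaded trips out, with a return between consecutive ones — at least 5 crossings.
The safety rule pushes this higher. Following every safe sequence of crossings, the most of the 6 that can be at the upper station as the cable car arrives there on crossing 5 is 5 — never all 6.
So no plan with fewer than 7 crossings exists, and this one achieves 7:
1. Keeper goes to the upper station with the archer and the troll.
2. Keeper goes back to the lower station alone.
3. Keeper goes to the upper station with the rogue.
4. Keeper goes back to the lower station with the troll.
5. Keeper goes to the upper station with the mage and the orc.
6. Keeper goes back to the lower station alone.
7. Keeper goes to the upper station with the bard and the troll.

7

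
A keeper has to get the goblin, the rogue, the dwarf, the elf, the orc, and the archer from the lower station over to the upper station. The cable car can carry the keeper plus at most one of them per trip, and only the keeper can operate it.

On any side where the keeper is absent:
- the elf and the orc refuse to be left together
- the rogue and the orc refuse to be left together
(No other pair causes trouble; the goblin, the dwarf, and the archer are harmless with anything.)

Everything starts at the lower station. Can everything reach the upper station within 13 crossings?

Yes — this plan uses 13 crossings (≤ 13):
1. Keeper goes to the upper station with the orc.  [the lower station: the archer, the dwarf, the elf, the goblin, the rogue | the upper station: the orc]
2. Keeper goes back to the lower station alone.  [the lower station: the archer, the dwarf, the elf, the goblin, the rogue | the upper station: the orc]
3. Keeper goes to the upper station with the goblin.  [the lower station: the archer, the dwarf, the elf, the rogue | the upper station: the goblin, the orc]
4. Keeper goes back to the lower station alone.  [the lower station: the archer, the dwarf, the elf, the rogue | the upper station: the goblin, the orc]
5. Keeper goes to the upper station with the rogue.  [the lower station: the archer, the dwarf, the elf | the upper station: the goblin, the orc, the rogue]
6. Keeper goes back to the lower station with the orc.  [the lower station: the archer, the dwarf, the elf, the orc | the upper station: the goblin, the rogue]
7. Keeper goes to the upper station with the elf.  [the lower station: the archer, the dwarf, the orc | the upper station: the elf, the goblin, the rogue]
8. Keeper goes back to the lower station alone.  [the lower station: the archer, the dwarf, the orc | the upper station: the elf, the goblin, the rogue]
9. Keeper goes to the upper station with the dwarf.  [the lower station: the archer, the orc | the upper station: the dwarf, the elf, the goblin, the rogue]
10. Keeper goes back to the lower station alone.  [the lower station: the archer, the orc | the upper station: the dwarf, the elf, the goblin, the rogue]
11. Keeper goes to the upper station with the archer.  [the lower station: the orc | the upper station: the archer, the dwarf, the elf, the goblin, the rogue]
12. Keeper goes back to the lower station alone.  [the lower station: the orc | the upper station: the archer, the dwarf, the elf, the goblin, the rogue]
13. Keeper goes to the upper station with the orc.  [the lower station: — | the upper station: the archer, the dwarf, the elf, the goblin, the orc, the rogue]

Yes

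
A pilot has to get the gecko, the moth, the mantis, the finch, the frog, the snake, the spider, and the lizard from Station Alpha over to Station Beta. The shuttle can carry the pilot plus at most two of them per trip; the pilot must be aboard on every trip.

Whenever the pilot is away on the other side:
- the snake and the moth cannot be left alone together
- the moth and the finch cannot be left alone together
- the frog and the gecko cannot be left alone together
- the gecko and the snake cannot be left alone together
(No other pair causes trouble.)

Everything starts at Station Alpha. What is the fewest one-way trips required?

Counting alone: the pilot can take at most 2 across per trip to Station Beta, so moving all 8 needs at least 4 loaded trips out, with a return between consecutive ones — at least 7 crossings.
The safety rule pushes this higher. Following every safe sequence of crossings, the most of the 8 that can be at Station Beta as the shuttle arrives there on crossing 7 is 7 — never all 8.
So no plan with fewer than 9 crossings exists, and this one achieves 9:
1. Pilot goes to Station Beta with the gecko and the moth.  [Station Alpha: the finch, the frog, the lizard, the mantis, the snake, the spider | Station Beta: the gecko, the moth]
2. Pilot goes back to Station Alpha alone.  [Station Alpha: the finch, the frog, the lizard, the mantis, the snake, the spider | Station Beta: the gecko, the moth]
3. Pilot goes to Station Beta with the finch and the mantis.  [Station Alpha: the frog, the lizard, the snake, the spider | Station Beta: the finch, the gecko, the mantis, the moth]
4. Pilot goes back to Station Alpha with the moth.  [Station Alpha: the frog, the lizard, the moth, the snake, the spider | Station Beta: the finch, the gecko, the mantis]
5. Pilot goes to Station Beta with the frog and the snake.  [Station Alpha: the lizard, the moth, the spider | Station Beta: the finch, the frog, the gecko, the mantis, the snake]
6. Pilot goes back to Station Alpha with the gecko.  [Station Alpha: the gecko, the lizard, the moth, the spider | Station Beta: the finch, the frog, the mantis, the snake]
7. Pilot goes to Station Beta with the lizard and the spider.  [Station Alpha: the gecko, the moth | Station Beta: the finch, the frog, the lizard, the mantis, the snake, the spider]
8. Pilot goes back to Station Alpha alone.  [Station Alpha: the gecko, the moth | Station Beta: the finch, the frog, the lizard, the mantis, the snake, the spider]
9. Pilot goes to Station Beta with the gecko and the moth.  [Station Alpha: — | Station Beta: the finch, the frog, the gecko, the lizard, the mantis, the moth, the snake, the spider]

9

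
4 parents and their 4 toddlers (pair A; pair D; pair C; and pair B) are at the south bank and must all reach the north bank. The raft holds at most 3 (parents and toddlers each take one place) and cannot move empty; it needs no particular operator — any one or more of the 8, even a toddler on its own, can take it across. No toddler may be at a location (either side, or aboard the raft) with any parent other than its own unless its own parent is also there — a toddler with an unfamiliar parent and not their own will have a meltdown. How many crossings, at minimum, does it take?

Counting alone: each trip to the north bank takes at most 3 across and each return brings at least 1 back, so after t trips out (and t−1 returns) at most 3t − (t−1) of the 8 are across; that first reaches 8 at t = 4, so at least 7 crossings are needed.
The safety rule pushes this higher. Following every safe sequence of crossings, the most of the 8 that can be at the north bank as the raft arrives there on crossing 7 is 7 — never all 8.
So no plan with fewer than 9 crossings exists, and this one achieves 9:
1. parent A and toddler A cross → the north bank.
2. parent A crosses ← the south bank.
3. parent A, parent D, and toddler D cross → the north bank.
4. parent A and toddler A cross ← the south bank.
5. parent A, parent B, and parent C cross → the north bank.
6. toddler D crosses ← the south bank.
7. toddler A and toddler D cross → the north bank.
8. toddler A crosses ← the south bank.
9. toddler A, toddler B, and toddler C cross → the north bank.

9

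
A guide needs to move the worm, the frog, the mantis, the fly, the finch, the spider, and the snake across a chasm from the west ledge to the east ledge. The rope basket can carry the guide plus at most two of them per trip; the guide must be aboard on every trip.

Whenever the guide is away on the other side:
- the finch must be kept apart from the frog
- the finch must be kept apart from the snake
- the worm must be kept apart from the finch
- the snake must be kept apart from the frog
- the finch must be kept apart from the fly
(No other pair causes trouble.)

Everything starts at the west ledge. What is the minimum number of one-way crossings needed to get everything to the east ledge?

Counting alone: the guide can take at most 2 across per trip to the east ledge, so moving all 7 needs at least 4 loaded trips out, with a return between consecutive ones — at least 7 crossings.
The safety rule pushes this higher. Following every safe sequence of crossings, the most of the 7 that can be at the east ledge as the rope basket arrives there on crossings 7, 9 is 5, 6 respectively — never all 7.
So no plan with fewer than 11 crossings exists, and this one achieves 11:
1. Guide goes to the east ledge with the finch and the frog.
2. Guide goes back to the west ledge with the frog.
3. Guide goes to the east ledge with the frog and the worm.
4. Guide goes back to the west ledge with the finch.
5. Guide goes to the east ledge with the finch and the mantis.
6. Guide goes back to the west ledge with the finch.
7. Guide goes to the east ledge with the finch and the fly.
8. Guide goes back to the west ledge with the finch.
9. Guide goes to the east ledge with the finch and the spider.
10. Guide goes back to the west ledge with the finch.
11. Guide goes to the east ledge with the finch and the snake.

11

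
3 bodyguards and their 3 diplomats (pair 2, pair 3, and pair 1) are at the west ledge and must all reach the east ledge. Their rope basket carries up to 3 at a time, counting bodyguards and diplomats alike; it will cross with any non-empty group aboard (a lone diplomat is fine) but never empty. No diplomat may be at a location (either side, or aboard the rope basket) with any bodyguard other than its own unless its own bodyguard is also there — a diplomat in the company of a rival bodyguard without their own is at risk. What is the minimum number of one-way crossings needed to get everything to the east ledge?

5

Counting alone: each trip to the east ledge takes at most 3 across and each return brings at least 1 back, so after t trips out (and t−1 returns) at most 3t − (t−1) of the 6 are across; that first reaches 6 at t = 3, so at least 5 crossings are needed.
The plan below uses exactly 5 crossings, so it is optimal:
1. bodyguard 2 and diplomat 2 cross → the east ledge.
2. bodyguard 2 crosses ← the west ledge.
3. bodyguard 1, bodyguard 2, and bodyguard 3 cross → the east ledge.
4. diplomat 2 crosses ← the west ledge.
5. diplomat 1, diplomat 2, and diplomat 3 cross → the east ledge.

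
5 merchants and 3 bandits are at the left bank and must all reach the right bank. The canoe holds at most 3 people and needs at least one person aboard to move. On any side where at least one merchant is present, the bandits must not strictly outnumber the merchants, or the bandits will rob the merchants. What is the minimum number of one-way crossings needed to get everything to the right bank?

Counting alone: each trip to the right bank takes at most 3 across and each return brings at least 1 back, so after t trips out (and t−1 returns) at most 3t − (t−1) of the 8 are across; that first reaches 8 at t = 4, so at least 7 crossings are needed.
The plan below uses exactly 7 crossings, so it is optimal:
1. 2 bandits → the right bank.  (the left bank: 5M 1B; the right bank: 0M 2B)
2. 1 bandit ← the left bank.  (the left bank: 5M 2B; the right bank: 0M 1B)
3. 2 merchants and 1 bandit → the right bank.  (the left bank: 3M 1B; the right bank: 2M 2B)
4. 1 bandit ← the left bank.  (the left bank: 3M 2B; the right bank: 2M 1B)
5. 1 merchant and 2 bandits → the right bank.  (the left bank: 2M 0B; the right bank: 3M 3B)
6. 1 bandit ← the left bank.  (the left bank: 2M 1B; the right bank: 3M 2B)
7. 2 merchants and 1 bandit → the right bank.  (the left bank: 0M 0B; the right bank: 5M 3B)

7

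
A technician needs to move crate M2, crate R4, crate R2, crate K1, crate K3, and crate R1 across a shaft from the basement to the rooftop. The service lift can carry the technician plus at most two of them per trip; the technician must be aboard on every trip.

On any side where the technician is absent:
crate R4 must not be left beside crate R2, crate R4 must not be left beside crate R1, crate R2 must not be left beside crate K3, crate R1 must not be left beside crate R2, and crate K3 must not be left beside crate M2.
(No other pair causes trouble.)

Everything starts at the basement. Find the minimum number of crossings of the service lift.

Whatever the first load, the items left behind include a forbidden pair without the technician. No opening move is safe, so no plan exists.

impossible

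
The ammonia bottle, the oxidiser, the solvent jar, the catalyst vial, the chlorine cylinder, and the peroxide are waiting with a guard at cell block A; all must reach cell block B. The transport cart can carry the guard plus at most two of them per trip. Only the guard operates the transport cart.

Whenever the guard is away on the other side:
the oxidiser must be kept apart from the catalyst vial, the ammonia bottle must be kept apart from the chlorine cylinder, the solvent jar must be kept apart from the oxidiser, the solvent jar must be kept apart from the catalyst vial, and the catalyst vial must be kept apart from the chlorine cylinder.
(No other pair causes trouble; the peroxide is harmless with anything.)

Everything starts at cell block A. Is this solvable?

Whatever the first load, the items left behind include a forbidden pair without the guard. No opening move is safe, so no plan exists.

No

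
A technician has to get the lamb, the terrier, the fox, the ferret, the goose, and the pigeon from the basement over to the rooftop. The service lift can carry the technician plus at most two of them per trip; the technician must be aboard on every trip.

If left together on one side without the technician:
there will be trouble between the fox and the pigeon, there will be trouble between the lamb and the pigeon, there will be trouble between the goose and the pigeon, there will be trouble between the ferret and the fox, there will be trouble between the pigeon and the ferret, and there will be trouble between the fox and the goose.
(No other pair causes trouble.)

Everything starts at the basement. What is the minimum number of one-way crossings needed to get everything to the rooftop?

Counting alone: the technician can take at most 2 across per trip to the rooftop, so moving all 6 needs at least 3 loaded trips out, with a return between consecutive ones — at least 5 crossings.
The safety rule pushes this higher. Following every safe sequence of crossings, the most of the 6 that can be at the rooftop as the service lift arrives there on crossings 5, 7 is 4, 5 respectively — never all 6.
So no plan with fewer than 9 crossings exists, and this one achieves 9:
1. Technician goes to the rooftop with the fox and the pigeon.
2. Technician goes back to the basement with the fox.
3. Technician goes to the rooftop with the fox and the lamb.
4. Technician goes back to the basement with the pigeon.
5. Technician goes to the rooftop with the pigeon and the terrier.
6. Technician goes back to the basement with the pigeon.
7. Technician goes to the rooftop with the ferret and the goose.
8. Technician goes back to the basement with the fox.
9. Technician goes to the rooftop with the fox and the pigeon.

9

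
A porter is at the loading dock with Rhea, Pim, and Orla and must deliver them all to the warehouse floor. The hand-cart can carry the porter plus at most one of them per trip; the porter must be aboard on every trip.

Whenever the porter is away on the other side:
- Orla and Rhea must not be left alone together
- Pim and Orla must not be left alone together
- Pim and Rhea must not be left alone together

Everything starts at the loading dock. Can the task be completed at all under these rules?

Whatever the first load, the items left behind include a forbidden pair without the porter. No opening move is safe, so no plan exists.

No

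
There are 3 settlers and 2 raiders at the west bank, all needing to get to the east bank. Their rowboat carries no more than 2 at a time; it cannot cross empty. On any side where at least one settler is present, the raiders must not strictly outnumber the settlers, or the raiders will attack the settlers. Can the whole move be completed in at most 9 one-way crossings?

Yes — this plan uses 7 crossings (≤ 9):
1. 2 raiders → the east bank.  (the west bank: 3S 0R; the east bank: 0S 2R)
2. 1 raider ← the west bank.  (the west bank: 3S 1R; the east bank: 0S 1R)
3. 2 settlers → the east bank.  (the west bank: 1S 1R; the east bank: 2S 1R)
4. 1 settler ← the west bank.  (the west bank: 2S 1R; the east bank: 1S 1R)
5. 1 settler and 1 raider → the east bank.  (the west bank: 1S 0R; the east bank: 2S 2R)
6. 1 raider ← the west bank.  (the west bank: 1S 1R; the east bank: 2S 1R)
7. 1 settler and 1 raider → the east bank.  (the west bank: 0S 0R; the east bank: 3S 2R)

Yes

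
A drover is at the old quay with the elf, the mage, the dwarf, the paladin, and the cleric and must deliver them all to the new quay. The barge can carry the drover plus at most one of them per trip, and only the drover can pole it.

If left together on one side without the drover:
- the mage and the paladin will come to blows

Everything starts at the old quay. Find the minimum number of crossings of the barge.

Counting alone: the drover can take at most 1 across per trip to the new quay, so moving all 5 needs at least 5 loaded trips out, with a return between consecutive ones — at least 9 crossings.
The plan below uses exactly 9 crossings, so it is optimal:
1. Drover goes to the new quay with the mage.
2. Drover goes back to the old quay alone.
3. Drover goes to the new quay with the elf.
4. Drover goes back to the old quay alone.
5. Drover goes to the new quay with the dwarf.
6. Drover goes back to the old quay alone.
7. Drover goes to the new quay with the cleric.
8. Drover goes back to the old quay alone.
9. Drover goes to the new quay with the paladin.

9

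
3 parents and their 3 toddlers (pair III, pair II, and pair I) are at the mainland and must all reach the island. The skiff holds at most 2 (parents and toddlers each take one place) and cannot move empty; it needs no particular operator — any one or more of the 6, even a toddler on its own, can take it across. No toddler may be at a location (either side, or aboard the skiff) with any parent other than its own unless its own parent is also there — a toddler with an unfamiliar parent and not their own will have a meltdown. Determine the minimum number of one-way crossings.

11

Counting alone: each trip to the island takes at most 2 across and each return brings at least 1 back, so after t trips out (and t−1 returns) at most 2t − (t−1) of the 6 are across; that first reaches 6 at t = 5, so at least 9 crossings are needed.
The safety rule pushes this higher. Following every safe sequence of crossings, the most of the 6 that can be at the island as the skiff arrives there on crossing 9 is 5 — never all 6.
So no plan with fewer than 11 crossings exists, and this one achieves 11:
1. parent III and toddler III cross → the island.
2. parent III crosses ← the mainland.
3. toddler I and toddler II cross → the island.
4. toddler III crosses ← the mainland.
5. parent I and parent II cross → the island.
6. parent II and toddler II cross ← the mainland.
7. parent II and parent III cross → the island.
8. toddler I crosses ← the mainland.
9. toddler II and toddler III cross → the island.
10. parent I crosses ← the mainland.
11. parent I and toddler I cross → the island.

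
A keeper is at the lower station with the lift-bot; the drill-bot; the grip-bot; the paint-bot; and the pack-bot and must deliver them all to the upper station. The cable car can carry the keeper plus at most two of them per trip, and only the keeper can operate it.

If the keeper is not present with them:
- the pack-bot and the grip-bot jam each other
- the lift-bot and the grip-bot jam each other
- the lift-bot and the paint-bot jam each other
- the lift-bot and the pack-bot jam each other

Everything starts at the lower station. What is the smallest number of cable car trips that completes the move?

Counting alone: the keeper can take at most 2 across per trip to the upper station, so moving all 5 needs at least 3 loaded trips out, with a return between consecutive ones — at least 5 crossings.
The safety rule pushes this higher. Following every safe sequence of crossings, the most of the 5 that can be at the upper station as the cable car arrives there on crossing 5 is 4 — never all 5.
So no plan with fewer than 7 crossings exists, and this one achieves 7:
1. Keeper goes to the upper station with the grip-bot and the lift-bot.  [the lower station: the drill-bot, the pack-bot, the paint-bot | the upper station: the grip-bot, the lift-bot]
2. Keeper goes back to the lower station with the lift-bot.  [the lower station: the drill-bot, the lift-bot, the pack-bot, the paint-bot | the upper station: the grip-bot]
3. Keeper goes to the upper station with the drill-bot and the lift-bot.  [the lower station: the pack-bot, the paint-bot | the upper station: the drill-bot, the grip-bot, the lift-bot]
4. Keeper goes back to the lower station with the lift-bot.  [the lower station: the lift-bot, the pack-bot, the paint-bot | the upper station: the drill-bot, the grip-bot]
5. Keeper goes to the upper station with the lift-bot and the paint-bot.  [the lower station: the pack-bot | the upper station: the drill-bot, the grip-bot, the lift-bot, the paint-bot]
6. Keeper goes back to the lower station with the lift-bot.  [the lower station: the lift-bot, the pack-bot | the upper station: the drill-bot, the grip-bot, the paint-bot]
7. Keeper goes to the upper station with the lift-bot and the pack-bot.  [the lower station: — | the upper station: the drill-bot, the grip-bot, the lift-bot, the pack-bot, the paint-bot]

7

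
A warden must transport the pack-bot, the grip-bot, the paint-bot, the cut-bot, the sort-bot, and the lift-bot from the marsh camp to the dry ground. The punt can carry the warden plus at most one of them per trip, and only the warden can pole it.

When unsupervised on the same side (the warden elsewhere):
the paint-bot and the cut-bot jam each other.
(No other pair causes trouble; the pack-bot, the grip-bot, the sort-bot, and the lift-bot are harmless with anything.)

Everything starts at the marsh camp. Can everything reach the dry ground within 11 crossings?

Yes — this plan uses 11 crossings (≤ 11):
1. Warden goes to the dry ground with the paint-bot.
2. Warden goes back to the marsh camp alone.
3. Warden goes to the dry ground with the pack-bot.
4. Warden goes back to the marsh camp alone.
5. Warden goes to the dry ground with the grip-bot.
6. Warden goes back to the marsh camp alone.
7. Warden goes to the dry ground with the sort-bot.
8. Warden goes back to the marsh camp alone.
9. Warden goes to the dry ground with the lift-bot.
10. Warden goes back to the marsh camp alone.
11. Warden goes to the dry ground with the cut-bot.

Yes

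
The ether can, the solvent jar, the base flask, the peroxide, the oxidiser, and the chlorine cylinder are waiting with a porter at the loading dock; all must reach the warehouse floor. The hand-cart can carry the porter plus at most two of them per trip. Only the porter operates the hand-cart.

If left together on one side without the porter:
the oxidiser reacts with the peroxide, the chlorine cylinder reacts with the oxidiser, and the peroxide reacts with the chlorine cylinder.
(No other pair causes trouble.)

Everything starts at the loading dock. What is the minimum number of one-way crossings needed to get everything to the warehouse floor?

Counting alone: the porter can take at most 2 across per trip to the warehouse floor, so moving all 6 needs at least 3 loaded trips out, with a return between consecutive ones — at least 5 crossings.
The safety rule pushes this higher. Following every safe sequence of crossings, the most of the 6 that can be at the warehouse floor as the hand-cart arrives there on crossings 5, 7 is 4, 5 respectively — never all 6.
So no plan with fewer than 9 crossings exists, and this one achieves 9:
1. Porter goes to the warehouse floor with the oxidiser and the peroxide.  [the loading dock: the base flask, the chlorine cylinder, the ether can, the solvent jar | the warehouse floor: the oxidiser, the peroxide]
2. Porter goes back to the loading dock with the peroxide.  [the loading dock: the base flask, the chlorine cylinder, the ether can, the peroxide, the solvent jar | the warehouse floor: the oxidiser]
3. Porter goes to the warehouse floor with the ether can and the peroxide.  [the loading dock: the base flask, the chlorine cylinder, the solvent jar | the warehouse floor: the ether can, the oxidiser, the peroxide]
4. Porter goes back to the loading dock with the peroxide.  [the loading dock: the base flask, the chlorine cylinder, the peroxide, the solvent jar | the warehouse floor: the ether can, the oxidiser]
5. Porter goes to the warehouse floor with the peroxide and the solvent jar.  [the loading dock: the base flask, the chlorine cylinder | the warehouse floor: the ether can, the oxidiser, the peroxide, the solvent jar]
6. Porter goes back to the loading dock with the peroxide.  [the loading dock: the base flask, the chlorine cylinder, the peroxide | the warehouse floor: the ether can, the oxidiser, the solvent jar]
7. Porter goes to the warehouse floor with the base flask and the peroxide.  [the loading dock: the chlorine cylinder | the warehouse floor: the base flask, the ether can, the oxidiser, the peroxide, the solvent jar]
8. Porter goes back to the loading dock with the peroxide.  [the loading dock: the chlorine cylinder, the peroxide | the warehouse floor: the base flask, the ether can, the oxidiser, the solvent jar]
9. Porter goes to the warehouse floor with the chlorine cylinder and the peroxide.  [the loading dock: — | the warehouse floor: the base flask, the chlorine cylinder, the ether can, the oxidiser, the peroxide, the solvent jar]

9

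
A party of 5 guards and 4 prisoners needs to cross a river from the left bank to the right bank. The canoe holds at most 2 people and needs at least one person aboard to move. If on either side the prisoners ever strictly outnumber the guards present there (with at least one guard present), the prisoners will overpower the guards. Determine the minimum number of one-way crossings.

15

Counting alone: each trip to the right bank takes at most 2 across and each return brings at least 1 back, so after t trips out (and t−1 returns) at most 2t − (t−1) of the 9 are across; that first reaches 9 at t = 8, so at least 15 crossings are needed.
The plan below uses exactly 15 crossings, so it is optimal:
1. 2 prisoners → the right bank.  (the left bank: 5G 2P; the right bank: 0G 2P)
2. 1 prisoner ← the left bank.  (the left bank: 5G 3P; the right bank: 0G 1P)
3. 2 prisoners → the right bank.  (the left bank: 5G 1P; the right bank: 0G 3P)
4. 1 prisoner ← the left bank.  (the left bank: 5G 2P; the right bank: 0G 2P)
5. 2 guards → the right bank.  (the left bank: 3G 2P; the right bank: 2G 2P)
6. 1 prisoner ← the left bank.  (the left bank: 3G 3P; the right bank: 2G 1P)
7. 1 guard and 1 prisoner → the right bank.  (the left bank: 2G 2P; the right bank: 3G 2P)
8. 1 guard ← the left bank.  (the left bank: 3G 2P; the right bank: 2G 2P)
9. 1 guard and 1 prisoner → the right bank.  (the left bank: 2G 1P; the right bank: 3G 3P)
10. 1 prisoner ← the left bank.  (the left bank: 2G 2P; the right bank: 3G 2P)
11. 1 guard and 1 prisoner → the right bank.  (the left bank: 1G 1P; the right bank: 4G 3P)
12. 1 guard ← the left bank.  (the left bank: 2G 1P; the right bank: 3G 3P)
13. 1 guard and 1 prisoner → the right bank.  (the left bank: 1G 0P; the right bank: 4G 4P)
14. 1 prisoner ← the left bank.  (the left bank: 1G 1P; the right bank: 4G 3P)
15. 1 guard and 1 prisoner → the right bank.  (the left bank: 0G 0P; the right bank: 5G 4P)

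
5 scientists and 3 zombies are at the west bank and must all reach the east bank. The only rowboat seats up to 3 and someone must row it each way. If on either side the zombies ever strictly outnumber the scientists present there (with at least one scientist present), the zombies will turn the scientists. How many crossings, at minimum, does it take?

Counting alone: each trip to the east bank takes at most 3 across and each return brings at least 1 back, so after t trips out (and t−1 returns) at most 3t − (t−1) of the 8 are across; that first reaches 8 at t = 4, so at least 7 crossings are needed.
The plan below uses exactly 7 crossings, so it is optimal:
1. 2 zombies → the east bank.  (the west bank: 5S 1Z; the east bank: 0S 2Z)
2. 1 zombie ← the west bank.  (the west bank: 5S 2Z; the east bank: 0S 1Z)
3. 2 scientists and 1 zombie → the east bank.  (the west bank: 3S 1Z; the east bank: 2S 2Z)
4. 1 zombie ← the west bank.  (the west bank: 3S 2Z; the east bank: 2S 1Z)
5. 1 scientist and 2 zombies → the east bank.  (the west bank: 2S 0Z; the east bank: 3S 3Z)
6. 1 zombie ← the west bank.  (the west bank: 2S 1Z; the east bank: 3S 2Z)
7. 2 scientists and 1 zombie → the east bank.  (the west bank: 0S 0Z; the east bank: 5S 3Z)

7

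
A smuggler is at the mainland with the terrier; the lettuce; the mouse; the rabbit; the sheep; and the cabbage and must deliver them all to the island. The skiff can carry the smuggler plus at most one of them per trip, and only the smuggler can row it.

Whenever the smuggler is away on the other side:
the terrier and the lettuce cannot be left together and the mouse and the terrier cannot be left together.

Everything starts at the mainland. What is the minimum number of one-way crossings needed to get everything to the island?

13

Counting alone: the smuggler can take at most 1 across per trip to the island, so moving all 6 needs at least 6 loaded trips out, with a return between consecutive ones — at least 11 crossings.
The safety rule pushes this higher. Following every safe sequence of crossings, the most of the 6 that can be at the island as the skiff arrives there on crossing 11 is 5 — never all 6.
So no plan with fewer than 13 crossings exists, and this one achieves 13:
1. Smuggler goes to the island with the terrier.
2. Smuggler goes back to the mainland alone.
3. Smuggler goes to the island with the lettuce.
4. Smuggler goes back to the mainland with the terrier.
5. Smuggler goes to the island with the mouse.
6. Smuggler goes back to the mainland alone.
7. Smuggler goes to the island with the rabbit.
8. Smuggler goes back to the mainland alone.
9. Smuggler goes to the island with the sheep.
10. Smuggler goes back to the mainland alone.
11. Smuggler goes to the island with the cabbage.
12. Smuggler goes back to the mainland alone.
13. Smuggler goes to the island with the terrier.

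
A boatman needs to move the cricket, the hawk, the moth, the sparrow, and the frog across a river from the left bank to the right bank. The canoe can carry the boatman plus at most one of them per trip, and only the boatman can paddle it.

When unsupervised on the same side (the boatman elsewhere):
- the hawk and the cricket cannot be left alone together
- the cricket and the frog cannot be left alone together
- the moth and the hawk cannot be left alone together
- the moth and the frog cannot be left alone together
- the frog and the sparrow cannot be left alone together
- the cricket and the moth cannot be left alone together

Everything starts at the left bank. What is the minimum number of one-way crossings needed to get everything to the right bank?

Whatever the first load, the items left behind include a forbidden pair without the boatman. No opening move is safe, so no plan exists.

impossible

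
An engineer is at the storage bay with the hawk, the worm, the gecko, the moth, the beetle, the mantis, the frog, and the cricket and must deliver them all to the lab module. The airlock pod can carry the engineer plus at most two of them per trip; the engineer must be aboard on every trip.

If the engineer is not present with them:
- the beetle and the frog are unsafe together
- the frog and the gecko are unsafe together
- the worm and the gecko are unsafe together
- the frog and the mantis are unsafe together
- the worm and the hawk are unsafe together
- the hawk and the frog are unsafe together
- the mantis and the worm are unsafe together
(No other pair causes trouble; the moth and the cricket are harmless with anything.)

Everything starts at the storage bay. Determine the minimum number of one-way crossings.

Counting alone: the engineer can take at most 2 across per trip to the lab module, so moving all 8 needs at least 4 loaded trips out, with a return between consecutive ones — at least 7 crossings.
The safety rule pushes this higher. Following every safe sequence of crossings, the most of the 8 that can be at the lab module as the airlock pod arrives there on crossing 7 is 6 — never all 8.
So no plan with fewer than 9 crossings exists, and this one achieves 9:
1. Engineer goes to the lab module with the frog and the worm.  [the storage bay: the beetle, the cricket, the gecko, the hawk, the mantis, the moth | the lab module: the frog, the worm]
2. Engineer goes back to the storage bay alone.  [the storage bay: the beetle, the cricket, the gecko, the hawk, the mantis, the moth | the lab module: the frog, the worm]
3. Engineer goes to the lab module with the gecko and the hawk.  [the storage bay: the beetle, the cricket, the mantis, the moth | the lab module: the frog, the gecko, the hawk, the worm]
4. Engineer goes back to the storage bay with the frog and the worm.  [the storage bay: the beetle, the cricket, the frog, the mantis, the moth, the worm | the lab module: the gecko, the hawk]
5. Engineer goes to the lab module with the beetle and the mantis.  [the storage bay: the cricket, the frog, the moth, the worm | the lab module: the beetle, the gecko, the hawk, the mantis]
6. Engineer goes back to the storage bay alone.  [the storage bay: the cricket, the frog, the moth, the worm | the lab module: the beetle, the gecko, the hawk, the mantis]
7. Engineer goes to the lab module with the cricket and the moth.  [the storage bay: the frog, the worm | the lab module: the beetle, the cricket, the gecko, the hawk, the mantis, the moth]
8. Engineer goes back to the storage bay alone.  [the storage bay: the frog, the worm | the lab module: the beetle, the cricket, the gecko, the hawk, the mantis, the moth]
9. Engineer goes to the lab module with the frog and the worm.  [the storage bay: — | the lab module: the beetle, the cricket, the frog, the gecko, the hawk, the mantis, the moth, the worm]

9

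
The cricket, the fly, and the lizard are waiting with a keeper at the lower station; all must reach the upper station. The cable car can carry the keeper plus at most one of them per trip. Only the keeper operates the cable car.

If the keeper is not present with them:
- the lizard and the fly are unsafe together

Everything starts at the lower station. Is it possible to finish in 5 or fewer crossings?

Yes

Yes — this plan uses 5 crossings (≤ 5):
1. Keeper goes to the upper station with the fly.
2. Keeper goes back to the lower station alone.
3. Keeper goes to the upper station with the cricket.
4. Keeper goes back to the lower station alone.
5. Keeper goes to the upper station with the lizard.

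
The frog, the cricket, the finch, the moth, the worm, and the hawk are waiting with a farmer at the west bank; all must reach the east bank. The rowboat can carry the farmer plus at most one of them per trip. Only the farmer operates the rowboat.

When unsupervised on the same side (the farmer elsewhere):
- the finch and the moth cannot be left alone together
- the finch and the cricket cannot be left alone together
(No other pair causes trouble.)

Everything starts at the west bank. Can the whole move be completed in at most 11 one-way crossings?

Counting alone: the farmer can take at most 1 across per trip to the east bank, so moving all 6 needs at least 6 loaded trips out, with a return between consecutive ones — at least 11 crossings.
The safety rule pushes this higher. Following every safe sequence of crossings, the most of the 6 that can be at the east bank as the rowboat arrives there on crossing 11 is 5 — never all 6.
So the move cannot be finished within 11 crossings. (The shortest complete plan takes 13:)
1. Farmer goes to the east bank with the finch.
2. Farmer goes back to the west bank alone.
3. Farmer goes to the east bank with the frog.
4. Farmer goes back to the west bank alone.
5. Farmer goes to the east bank with the cricket.
6. Farmer goes back to the west bank with the finch.
7. Farmer goes to the east bank with the moth.
8. Farmer goes back to the west bank alone.
9. Farmer goes to the east bank with the worm.
10. Farmer goes back to the west bank alone.
11. Farmer goes to the east bank with the hawk.
12. Farmer goes back to the west bank alone.
13. Farmer goes to the east bank with the finch.

No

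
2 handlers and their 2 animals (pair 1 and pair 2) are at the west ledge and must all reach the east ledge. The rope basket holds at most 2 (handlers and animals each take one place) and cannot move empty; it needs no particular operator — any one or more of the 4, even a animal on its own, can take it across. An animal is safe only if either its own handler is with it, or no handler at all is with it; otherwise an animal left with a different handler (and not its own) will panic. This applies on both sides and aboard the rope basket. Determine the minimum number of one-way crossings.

Counting alone: each trip to the east ledge takes at most 2 across and each return brings at least 1 back, so after t trips out (and t−1 returns) at most 2t − (t−1) of the 4 are across; that first reaches 4 at t = 3, so at least 5 crossings are needed.
The plan below uses exactly 5 crossings, so it is optimal:
1. animal 1 and handler 1 cross → the east ledge.
2. handler 1 crosses ← the west ledge.
3. handler 1 and handler 2 cross → the east ledge.
4. handler 2 crosses ← the west ledge.
5. animal 2 and handler 2 cross → the east ledge.

5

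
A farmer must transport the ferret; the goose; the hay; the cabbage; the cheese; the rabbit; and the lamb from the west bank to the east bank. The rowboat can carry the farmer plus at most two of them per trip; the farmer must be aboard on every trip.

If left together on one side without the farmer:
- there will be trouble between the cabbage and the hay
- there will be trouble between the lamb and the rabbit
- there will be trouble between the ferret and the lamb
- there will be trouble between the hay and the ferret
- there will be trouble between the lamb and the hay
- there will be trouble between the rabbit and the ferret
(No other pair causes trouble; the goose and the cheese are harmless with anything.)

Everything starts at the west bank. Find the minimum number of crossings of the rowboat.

Whatever the first load, the items left behind include a forbidden pair without the farmer. No opening move is safe, so no plan exists.

impossible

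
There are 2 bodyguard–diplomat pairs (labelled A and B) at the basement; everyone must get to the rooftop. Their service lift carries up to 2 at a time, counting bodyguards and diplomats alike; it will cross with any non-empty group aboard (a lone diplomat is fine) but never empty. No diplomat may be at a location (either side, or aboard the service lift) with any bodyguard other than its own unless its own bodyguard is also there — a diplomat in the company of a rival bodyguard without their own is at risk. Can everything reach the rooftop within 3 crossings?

Counting alone: each trip to the rooftop takes at most 2 across and each return brings at least 1 back, so after t trips out (and t−1 returns) at most 2t − (t−1) of the 4 are across; that first reaches 4 at t = 3, so at least 5 crossings are needed.
Since 3 < 5, 3 crossings cannot be enough. (The shortest complete plan in fact takes 5:)
1. bodyguard A and diplomat A cross → the rooftop.
2. bodyguard A crosses ← the basement.
3. bodyguard A and bodyguard B cross → the rooftop.
4. bodyguard B crosses ← the basement.
5. bodyguard B and diplomat B cross → the rooftop.

No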